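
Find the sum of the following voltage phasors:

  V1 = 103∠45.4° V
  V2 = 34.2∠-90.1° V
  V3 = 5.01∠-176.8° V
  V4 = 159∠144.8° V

Step 1 — Convert each phasor to rectangular form:
  V1 = 103·(cos(45.4°) + j·sin(45.4°)) = 72.32 + j73.34 V
  V2 = 34.2·(cos(-90.1°) + j·sin(-90.1°)) = -0.05969 - j34.2 V
  V3 = 5.01·(cos(-176.8°) + j·sin(-176.8°)) = -5.002 - j0.2797 V
  V4 = 159·(cos(144.8°) + j·sin(144.8°)) = -129.9 + j91.65 V
Step 2 — Sum components: V_total = -62.67 + j130.5 V.
Step 3 — Convert to polar: |V_total| = 144.8 V, ∠V_total = 115.6°.

V_total = 144.8∠115.6° V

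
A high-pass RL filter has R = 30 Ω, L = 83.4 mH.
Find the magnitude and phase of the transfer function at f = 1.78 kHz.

Step 1 — Angular frequency: ω = 2π·1780 = 1.118e+04 rad/s.
Step 2 — Transfer function: H(jω) = jωL/(R + jωL).
Step 3 — Numerator jωL = j·932.8; denominator R + jωL = 30 + j932.8.
Step 4 — H = 0.999 + j0.03213.
Step 5 — Magnitude: |H| = 0.9995 (-0.0 dB); phase: φ = 1.8°.

|H| = 0.9995 (-0.0 dB), φ = 1.8°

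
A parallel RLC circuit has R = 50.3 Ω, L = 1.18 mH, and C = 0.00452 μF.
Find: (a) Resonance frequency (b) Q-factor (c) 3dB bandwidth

Step 1 — Resonance: ω₀ = 1/√(LC) = 1/√(0.00118·4.52e-09) = 4.33e+05 rad/s.
Step 2 — f₀ = ω₀/(2π) = 6.891e+04 Hz.
Step 3 — Parallel Q: Q = R/(ω₀L) = 50.3/(4.33e+05·0.00118) = 0.09845.
Step 4 — Bandwidth: Δω = ω₀/Q = 4.398e+06 rad/s; BW = Δω/(2π) = 7e+05 Hz.

(a) f₀ = 6.891e+04 Hz  (b) Q = 0.09845  (c) BW = 7e+05 Hz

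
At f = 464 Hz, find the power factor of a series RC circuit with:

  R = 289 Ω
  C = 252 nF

Step 1 — Angular frequency: ω = 2π·f = 2π·464 = 2915 rad/s.
Step 2 — Component impedances:
  R: Z = R = 289 Ω
  C: Z = 1/(jωC) = -j/(ω·C) = 0 - j1361 Ω
Step 3 — Series combination: Z_total = R + C = 289 - j1361 Ω = 1391∠-78.0° Ω.
Step 4 — Power factor: PF = cos(φ) = Re(Z)/|Z| = 289/1391.5 = 0.2077.
Step 5 — Type: Im(Z) = -1361 ⇒ leading (phase φ = -78.0°).

PF = 0.2077 (leading, φ = -78.0°)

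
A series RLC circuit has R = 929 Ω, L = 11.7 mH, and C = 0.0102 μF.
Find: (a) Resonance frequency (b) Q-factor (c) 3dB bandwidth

Step 1 — Resonance: ω₀ = 1/√(LC) = 1/√(0.0117·1.02e-08) = 9.154e+04 rad/s.
Step 2 — f₀ = ω₀/(2π) = 1.457e+04 Hz.
Step 3 — Series Q: Q = ω₀L/R = 9.154e+04·0.0117/929 = 1.153.
Step 4 — Bandwidth: Δω = ω₀/Q = 7.94e+04 rad/s; BW = Δω/(2π) = 1.264e+04 Hz.

(a) f₀ = 1.457e+04 Hz  (b) Q = 1.153  (c) BW = 1.264e+04 Hz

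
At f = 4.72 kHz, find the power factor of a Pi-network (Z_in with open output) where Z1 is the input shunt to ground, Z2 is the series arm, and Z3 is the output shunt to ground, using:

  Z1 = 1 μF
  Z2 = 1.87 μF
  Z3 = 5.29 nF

Step 1 — Angular frequency: ω = 2π·f = 2π·4720 = 2.966e+04 rad/s.
Step 2 — Component impedances:
  Z1: Z = 1/(jωC) = -j/(ω·C) = 0 - j33.72 Ω
  Z2: Z = 1/(jωC) = -j/(ω·C) = 0 - j18.03 Ω
  Z3: Z = 1/(jωC) = -j/(ω·C) = 0 - j6374 Ω
Step 3 — With open output, the series arm Z2 and the output shunt Z3 appear in series to ground: Z2 + Z3 = 0 - j6392 Ω.
Step 4 — Parallel with input shunt Z1: Z_in = Z1 || (Z2 + Z3) = 0 - j33.54 Ω = 33.54∠-90.0° Ω.
Step 5 — Power factor: PF = cos(φ) = Re(Z)/|Z| = 0/33.54 = 0.
Step 6 — Type: Im(Z) = -33.54 ⇒ leading (phase φ = -90.0°).

PF = 0 (leading, φ = -90.0°)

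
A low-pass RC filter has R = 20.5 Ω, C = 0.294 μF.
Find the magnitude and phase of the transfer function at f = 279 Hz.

Step 1 — Angular frequency: ω = 2π·279 = 1753 rad/s.
Step 2 — Transfer function: H(jω) = 1/(1 + jωRC).
Step 3 — Denominator: 1 + jωRC = 1 + j·1753·20.5·2.94e-07 = 1 + j0.01057.
Step 4 — H = 0.9999 - j0.01056.
Step 5 — Magnitude: |H| = 0.9999 (-0.0 dB); phase: φ = -0.6°.

|H| = 0.9999 (-0.0 dB), φ = -0.6°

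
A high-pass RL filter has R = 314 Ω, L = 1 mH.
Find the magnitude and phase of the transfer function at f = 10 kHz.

Step 1 — Angular frequency: ω = 2π·1e+04 = 6.283e+04 rad/s.
Step 2 — Transfer function: H(jω) = jωL/(R + jωL).
Step 3 — Numerator jωL = j·62.83; denominator R + jωL = 314 + j62.83.
Step 4 — H = 0.0385 + j0.1924.
Step 5 — Magnitude: |H| = 0.1962 (-14.1 dB); phase: φ = 78.7°.

|H| = 0.1962 (-14.1 dB), φ = 78.7°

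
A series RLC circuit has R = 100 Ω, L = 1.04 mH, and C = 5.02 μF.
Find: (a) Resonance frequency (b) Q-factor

Step 1 — Resonance condition Im(Z)=0 gives ω₀ = 1/√(LC).
Step 2 — ω₀ = 1/√(0.00104·5.02e-06) = 1.384e+04 rad/s.
Step 3 — f₀ = ω₀/(2π) = 2203 Hz.
Step 4 — Series Q: Q = ω₀L/R = 1.384e+04·0.00104/100 = 0.1439.

(a) f₀ = 2203 Hz  (b) Q = 0.1439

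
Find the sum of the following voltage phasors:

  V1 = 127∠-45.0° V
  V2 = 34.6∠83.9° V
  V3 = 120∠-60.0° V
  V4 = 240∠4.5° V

Step 1 — Convert each phasor to rectangular form:
  V1 = 127·(cos(-45.0°) + j·sin(-45.0°)) = 89.8 - j89.8 V
  V2 = 34.6·(cos(83.9°) + j·sin(83.9°)) = 3.677 + j34.4 V
  V3 = 120·(cos(-60.0°) + j·sin(-60.0°)) = 60 - j103.9 V
  V4 = 240·(cos(4.5°) + j·sin(4.5°)) = 239.3 + j18.83 V
Step 2 — Sum components: V_total = 392.7 - j140.5 V.
Step 3 — Convert to polar: |V_total| = 417.1 V, ∠V_total = -19.7°.

V_total = 417.1∠-19.7° V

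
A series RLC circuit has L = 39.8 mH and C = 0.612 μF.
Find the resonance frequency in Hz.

Step 1 — Resonance condition Im(Z)=0 gives ω₀ = 1/√(LC).
Step 2 — ω₀ = 1/√(0.0398·6.12e-07) = 6407 rad/s.
Step 3 — f₀ = ω₀/(2π) = 1020 Hz.

f₀ = 1020 Hz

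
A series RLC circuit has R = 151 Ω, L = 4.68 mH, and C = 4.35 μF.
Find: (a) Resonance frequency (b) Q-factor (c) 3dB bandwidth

Step 1 — Resonance condition Im(Z)=0 gives ω₀ = 1/√(LC).
Step 2 — ω₀ = 1/√(0.00468·4.35e-06) = 7009 rad/s.
Step 3 — f₀ = ω₀/(2π) = 1115 Hz.
Step 4 — Series Q: Q = ω₀L/R = 7009·0.00468/151 = 0.2172.
Step 5 — 3dB bandwidth: Δω = ω₀/Q = 3.226e+04 rad/s; BW = Δω/(2π) = 5135 Hz.

(a) f₀ = 1115 Hz  (b) Q = 0.2172  (c) BW = 5135 Hz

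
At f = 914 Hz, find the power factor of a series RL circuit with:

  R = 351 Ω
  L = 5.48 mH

Step 1 — Angular frequency: ω = 2π·f = 2π·914 = 5743 rad/s.
Step 2 — Component impedances:
  R: Z = R = 351 Ω
  L: Z = jωL = j·5743·0.00548 = 0 + j31.47 Ω
Step 3 — Series combination: Z_total = R + L = 351 + j31.47 Ω = 352.4∠5.1° Ω.
Step 4 — Power factor: PF = cos(φ) = Re(Z)/|Z| = 351/352.4 = 0.996.
Step 5 — Type: Im(Z) = 31.47 ⇒ lagging (phase φ = 5.1°).

PF = 0.996 (lagging, φ = 5.1°)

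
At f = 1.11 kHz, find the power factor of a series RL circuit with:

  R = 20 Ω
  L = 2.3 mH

Step 1 — Angular frequency: ω = 2π·f = 2π·1110 = 6974 rad/s.
Step 2 — Component impedances:
  R: Z = R = 20 Ω
  L: Z = jωL = j·6974·0.0023 = 0 + j16.04 Ω
Step 3 — Series combination: Z_total = R + L = 20 + j16.04 Ω = 25.64∠38.7° Ω.
Step 4 — Power factor: PF = cos(φ) = Re(Z)/|Z| = 20/25.638 = 0.7801.
Step 5 — Type: Im(Z) = 16.04 ⇒ lagging (phase φ = 38.7°).

PF = 0.7801 (lagging, φ = 38.7°)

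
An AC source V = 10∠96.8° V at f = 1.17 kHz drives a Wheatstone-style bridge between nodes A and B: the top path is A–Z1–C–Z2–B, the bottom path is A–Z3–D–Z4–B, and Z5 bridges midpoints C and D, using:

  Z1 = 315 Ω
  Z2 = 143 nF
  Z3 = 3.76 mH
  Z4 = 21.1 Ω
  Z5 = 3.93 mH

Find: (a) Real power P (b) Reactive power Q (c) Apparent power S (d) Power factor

Step 1 — Angular frequency: ω = 2π·f = 2π·1170 = 7351 rad/s.
Step 2 — Component impedances:
  Z1: Z = R = 315 Ω
  Z2: Z = 1/(jωC) = -j/(ω·C) = 0 - j951.3 Ω
  Z3: Z = jωL = j·7351·0.00376 = 0 + j27.64 Ω
  Z4: Z = R = 21.1 Ω
  Z5: Z = jωL = j·7351·0.00393 = 0 + j28.89 Ω
Step 3 — Bridge requires nodal analysis (the Z5 bridge couples midpoints C and D, so the two paths cannot be reduced to a simple series/parallel combination). Setting node B to ground and injecting 1 A at node A, the 3-node admittance system at A, C, D solves to V_A = Z_AB = 23.46 + j26.84 Ω = 35.65∠48.8° Ω.
Step 4 — Source phasor: V = 10∠96.8° V = -1.184 + j9.93 V.
Step 5 — Current: I = V / Z = 0.1879 + j0.2083 A = 0.2805∠48.0° A.
Step 6 — Complex power: S = V·I* = 1.846 + j2.112 VA.
Step 7 — Real power: P = Re(S) = 1.846 W.
Step 8 — Reactive power: Q = Im(S) = 2.112 VAR.
Step 9 — Apparent power: |S| = 2.805 VA.
Step 10 — Power factor: PF = P/|S| = 0.658 (lagging).

(a) P = 1.846 W  (b) Q = 2.112 VAR  (c) S = 2.805 VA  (d) PF = 0.658 (lagging)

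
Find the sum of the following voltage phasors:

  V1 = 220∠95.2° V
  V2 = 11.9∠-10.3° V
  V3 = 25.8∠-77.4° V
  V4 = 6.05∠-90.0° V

Step 1 — Convert each phasor to rectangular form:
  V1 = 220·(cos(95.2°) + j·sin(95.2°)) = -19.94 + j219.1 V
  V2 = 11.9·(cos(-10.3°) + j·sin(-10.3°)) = 11.71 - j2.128 V
  V3 = 25.8·(cos(-77.4°) + j·sin(-77.4°)) = 5.628 - j25.18 V
  V4 = 6.05·(cos(-90.0°) + j·sin(-90.0°)) = 0 - j6.05 V
Step 2 — Sum components: V_total = -2.603 + j185.7 V.
Step 3 — Convert to polar: |V_total| = 185.8 V, ∠V_total = 90.8°.

V_total = 185.8∠90.8° V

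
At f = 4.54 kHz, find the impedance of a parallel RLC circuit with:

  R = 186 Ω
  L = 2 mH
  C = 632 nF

Step 1 — Angular frequency: ω = 2π·f = 2π·4540 = 2.853e+04 rad/s.
Step 2 — Component impedances:
  R: Z = R = 186 Ω
  L: Z = jωL = j·2.853e+04·0.002 = 0 + j57.05 Ω
  C: Z = 1/(jωC) = -j/(ω·C) = 0 - j55.47 Ω
Step 3 — Parallel combination: 1/Z_total = 1/R + 1/L + 1/C; Z_total = 184.4 - j17.15 Ω = 185.2∠-5.3° Ω.

Z = 184.4 - j17.15 Ω = 185.2∠-5.3° Ω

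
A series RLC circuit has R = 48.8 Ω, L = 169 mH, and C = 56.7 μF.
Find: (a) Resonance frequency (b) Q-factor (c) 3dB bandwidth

Step 1 — Resonance: ω₀ = 1/√(LC) = 1/√(0.169·5.67e-05) = 323 rad/s.
Step 2 — f₀ = ω₀/(2π) = 51.41 Hz.
Step 3 — Series Q: Q = ω₀L/R = 323·0.169/48.8 = 1.119.
Step 4 — Bandwidth: Δω = ω₀/Q = 288.8 rad/s; BW = Δω/(2π) = 45.96 Hz.

(a) f₀ = 51.41 Hz  (b) Q = 1.119  (c) BW = 45.96 Hz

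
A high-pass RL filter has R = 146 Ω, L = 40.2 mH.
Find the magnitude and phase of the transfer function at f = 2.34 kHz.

Step 1 — Angular frequency: ω = 2π·2340 = 1.47e+04 rad/s.
Step 2 — Transfer function: H(jω) = jωL/(R + jωL).
Step 3 — Numerator jωL = j·591; denominator R + jωL = 146 + j591.
Step 4 — H = 0.9425 + j0.2328.
Step 5 — Magnitude: |H| = 0.9708 (-0.3 dB); phase: φ = 13.9°.

|H| = 0.9708 (-0.3 dB), φ = 13.9°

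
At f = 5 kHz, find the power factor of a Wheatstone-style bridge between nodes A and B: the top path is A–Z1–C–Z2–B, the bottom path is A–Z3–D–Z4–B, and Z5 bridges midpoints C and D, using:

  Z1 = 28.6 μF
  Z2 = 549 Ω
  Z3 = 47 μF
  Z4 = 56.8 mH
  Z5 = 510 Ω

Step 1 — Angular frequency: ω = 2π·f = 2π·5000 = 3.142e+04 rad/s.
Step 2 — Component impedances:
  Z1: Z = 1/(jωC) = -j/(ω·C) = 0 - j1.113 Ω
  Z2: Z = R = 549 Ω
  Z3: Z = 1/(jωC) = -j/(ω·C) = 0 - j0.6773 Ω
  Z4: Z = jωL = j·3.142e+04·0.0568 = 0 + j1784 Ω
  Z5: Z = R = 510 Ω
Step 3 — Bridge requires nodal analysis (the Z5 bridge couples midpoints C and D, so the two paths cannot be reduced to a simple series/parallel combination). Setting node B to ground and injecting 1 A at node A, the 3-node admittance system at A, C, D solves to V_A = Z_AB = 502.1 + j153.5 Ω = 525∠17.0° Ω.
Step 4 — Power factor: PF = cos(φ) = Re(Z)/|Z| = 502.07/525.01 = 0.9563.
Step 5 — Type: Im(Z) = 153.5 ⇒ lagging (phase φ = 17.0°).

PF = 0.9563 (lagging, φ = 17.0°)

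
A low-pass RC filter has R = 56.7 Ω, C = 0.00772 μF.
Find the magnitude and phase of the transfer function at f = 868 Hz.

Step 1 — Angular frequency: ω = 2π·868 = 5454 rad/s.
Step 2 — Transfer function: H(jω) = 1/(1 + jωRC).
Step 3 — Denominator: 1 + jωRC = 1 + j·5454·56.7·7.72e-09 = 1 + j0.002387.
Step 4 — H = 1 - j0.002387.
Step 5 — Magnitude: |H| = 1 (-0.0 dB); phase: φ = -0.1°.

|H| = 1 (-0.0 dB), φ = -0.1°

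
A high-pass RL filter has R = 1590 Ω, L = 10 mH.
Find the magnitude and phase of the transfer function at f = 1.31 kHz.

Step 1 — Angular frequency: ω = 2π·1310 = 8231 rad/s.
Step 2 — Transfer function: H(jω) = jωL/(R + jωL).
Step 3 — Numerator jωL = j·82.31; denominator R + jωL = 1590 + j82.31.
Step 4 — H = 0.002673 + j0.05163.
Step 5 — Magnitude: |H| = 0.0517 (-25.7 dB); phase: φ = 87.0°.

|H| = 0.0517 (-25.7 dB), φ = 87.0°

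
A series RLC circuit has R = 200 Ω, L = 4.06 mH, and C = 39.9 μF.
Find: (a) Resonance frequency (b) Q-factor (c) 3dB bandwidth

Step 1 — Resonance: ω₀ = 1/√(LC) = 1/√(0.00406·3.99e-05) = 2485 rad/s.
Step 2 — f₀ = ω₀/(2π) = 395.4 Hz.
Step 3 — Series Q: Q = ω₀L/R = 2485·0.00406/200 = 0.05044.
Step 4 — Bandwidth: Δω = ω₀/Q = 4.926e+04 rad/s; BW = Δω/(2π) = 7840 Hz.

(a) f₀ = 395.4 Hz  (b) Q = 0.05044  (c) BW = 7840 Hz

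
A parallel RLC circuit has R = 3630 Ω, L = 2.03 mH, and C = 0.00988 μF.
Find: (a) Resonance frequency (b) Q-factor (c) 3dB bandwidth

Step 1 — Resonance: ω₀ = 1/√(LC) = 1/√(0.00203·9.88e-09) = 2.233e+05 rad/s.
Step 2 — f₀ = ω₀/(2π) = 3.554e+04 Hz.
Step 3 — Parallel Q: Q = R/(ω₀L) = 3630/(2.233e+05·0.00203) = 8.008.
Step 4 — Bandwidth: Δω = ω₀/Q = 2.788e+04 rad/s; BW = Δω/(2π) = 4438 Hz.

(a) f₀ = 3.554e+04 Hz  (b) Q = 8.008  (c) BW = 4438 Hz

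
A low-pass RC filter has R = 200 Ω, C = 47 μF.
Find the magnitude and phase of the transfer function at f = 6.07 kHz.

Step 1 — Angular frequency: ω = 2π·6070 = 3.814e+04 rad/s.
Step 2 — Transfer function: H(jω) = 1/(1 + jωRC).
Step 3 — Denominator: 1 + jωRC = 1 + j·3.814e+04·200·4.7e-05 = 1 + j358.5.
Step 4 — H = 7.78e-06 - j0.002789.
Step 5 — Magnitude: |H| = 0.002789 (-51.1 dB); phase: φ = -89.8°.

|H| = 0.002789 (-51.1 dB), φ = -89.8°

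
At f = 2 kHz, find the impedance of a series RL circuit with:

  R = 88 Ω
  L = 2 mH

Step 1 — Angular frequency: ω = 2π·f = 2π·2000 = 1.257e+04 rad/s.
Step 2 — Component impedances:
  R: Z = R = 88 Ω
  L: Z = jωL = j·1.257e+04·0.002 = 0 + j25.13 Ω
Step 3 — Series combination: Z_total = R + L = 88 + j25.13 Ω = 91.52∠15.9° Ω.

Z = 88 + j25.13 Ω = 91.52∠15.9° Ω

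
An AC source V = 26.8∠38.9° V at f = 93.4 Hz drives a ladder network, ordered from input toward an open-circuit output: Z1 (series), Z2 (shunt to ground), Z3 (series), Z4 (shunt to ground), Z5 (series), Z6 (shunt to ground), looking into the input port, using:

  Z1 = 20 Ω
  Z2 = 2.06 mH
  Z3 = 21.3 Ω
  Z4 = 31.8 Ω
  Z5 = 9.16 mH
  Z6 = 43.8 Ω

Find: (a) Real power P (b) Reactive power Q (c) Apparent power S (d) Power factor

Step 1 — Angular frequency: ω = 2π·f = 2π·93.4 = 586.8 rad/s.
Step 2 — Component impedances:
  Z1: Z = R = 20 Ω
  Z2: Z = jωL = j·586.8·0.00206 = 0 + j1.209 Ω
  Z3: Z = R = 21.3 Ω
  Z4: Z = R = 31.8 Ω
  Z5: Z = jωL = j·586.8·0.00916 = 0 + j5.376 Ω
  Z6: Z = R = 43.8 Ω
Step 3 — Ladder network (open output): work backward from the far end, alternating series and parallel combinations. Z_in = 20.04 + j1.207 Ω = 20.07∠3.4° Ω.
Step 4 — Source phasor: V = 26.8∠38.9° V = 20.86 + j16.83 V.
Step 5 — Current: I = V / Z = 1.088 + j0.7744 A = 1.335∠35.5° A.
Step 6 — Complex power: S = V·I* = 35.72 + j2.151 VA.
Step 7 — Real power: P = Re(S) = 35.72 W.
Step 8 — Reactive power: Q = Im(S) = 2.151 VAR.
Step 9 — Apparent power: |S| = 35.78 VA.
Step 10 — Power factor: PF = P/|S| = 0.9982 (lagging).

(a) P = 35.72 W  (b) Q = 2.151 VAR  (c) S = 35.78 VA  (d) PF = 0.9982 (lagging)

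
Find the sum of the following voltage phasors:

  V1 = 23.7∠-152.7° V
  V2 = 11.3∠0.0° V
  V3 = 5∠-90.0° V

Step 1 — Convert each phasor to rectangular form:
  V1 = 23.7·(cos(-152.7°) + j·sin(-152.7°)) = -21.06 - j10.87 V
  V2 = 11.3·(cos(0.0°) + j·sin(0.0°)) = 11.3 V
  V3 = 5·(cos(-90.0°) + j·sin(-90.0°)) = 0 - j5 V
Step 2 — Sum components: V_total = -9.76 - j15.87 V.
Step 3 — Convert to polar: |V_total| = 18.63 V, ∠V_total = -121.6°.

V_total = 18.63∠-121.6° V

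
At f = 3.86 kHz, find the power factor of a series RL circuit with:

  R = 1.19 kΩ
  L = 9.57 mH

Step 1 — Angular frequency: ω = 2π·f = 2π·3860 = 2.425e+04 rad/s.
Step 2 — Component impedances:
  R: Z = R = 1190 Ω
  L: Z = jωL = j·2.425e+04·0.00957 = 0 + j232.1 Ω
Step 3 — Series combination: Z_total = R + L = 1190 + j232.1 Ω = 1212∠11.0° Ω.
Step 4 — Power factor: PF = cos(φ) = Re(Z)/|Z| = 1190/1212.4 = 0.9815.
Step 5 — Type: Im(Z) = 232.1 ⇒ lagging (phase φ = 11.0°).

PF = 0.9815 (lagging, φ = 11.0°)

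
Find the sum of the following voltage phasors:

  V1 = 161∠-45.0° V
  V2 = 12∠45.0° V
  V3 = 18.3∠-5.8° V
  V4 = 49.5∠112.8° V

Step 1 — Convert each phasor to rectangular form:
  V1 = 161·(cos(-45.0°) + j·sin(-45.0°)) = 113.8 - j113.8 V
  V2 = 12·(cos(45.0°) + j·sin(45.0°)) = 8.485 + j8.485 V
  V3 = 18.3·(cos(-5.8°) + j·sin(-5.8°)) = 18.21 - j1.849 V
  V4 = 49.5·(cos(112.8°) + j·sin(112.8°)) = -19.18 + j45.63 V
Step 2 — Sum components: V_total = 121.4 - j61.58 V.
Step 3 — Convert to polar: |V_total| = 136.1 V, ∠V_total = -26.9°.

V_total = 136.1∠-26.9° V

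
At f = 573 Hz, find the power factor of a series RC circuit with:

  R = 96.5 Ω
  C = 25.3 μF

Step 1 — Angular frequency: ω = 2π·f = 2π·573 = 3600 rad/s.
Step 2 — Component impedances:
  R: Z = R = 96.5 Ω
  C: Z = 1/(jωC) = -j/(ω·C) = 0 - j10.98 Ω
Step 3 — Series combination: Z_total = R + C = 96.5 - j10.98 Ω = 97.12∠-6.5° Ω.
Step 4 — Power factor: PF = cos(φ) = Re(Z)/|Z| = 96.5/97.12 = 0.9936.
Step 5 — Type: Im(Z) = -10.98 ⇒ leading (phase φ = -6.5°).

PF = 0.9936 (leading, φ = -6.5°)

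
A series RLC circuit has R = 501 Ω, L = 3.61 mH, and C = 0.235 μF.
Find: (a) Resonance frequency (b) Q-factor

Step 1 — Resonance condition Im(Z)=0 gives ω₀ = 1/√(LC).
Step 2 — ω₀ = 1/√(0.00361·2.35e-07) = 3.433e+04 rad/s.
Step 3 — f₀ = ω₀/(2π) = 5464 Hz.
Step 4 — Series Q: Q = ω₀L/R = 3.433e+04·0.00361/501 = 0.2474.

(a) f₀ = 5464 Hz  (b) Q = 0.2474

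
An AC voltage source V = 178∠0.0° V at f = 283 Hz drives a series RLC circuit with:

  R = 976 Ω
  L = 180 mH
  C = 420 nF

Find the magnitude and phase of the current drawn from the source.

Step 1 — Angular frequency: ω = 2π·f = 2π·283 = 1778 rad/s.
Step 2 — Component impedances:
  R: Z = R = 976 Ω
  L: Z = jωL = j·1778·0.18 = 0 + j320.1 Ω
  C: Z = 1/(jωC) = -j/(ω·C) = 0 - j1339 Ω
Step 3 — Series combination: Z_total = R + L + C = 976 - j1019 Ω = 1411∠-46.2° Ω.
Step 4 — Source phasor: V = 178∠0.0° V = 178 V.
Step 5 — Ohm's law: I = V / Z_total = (178) / (976 - j1019) = 0.08726 + j0.0911 A.
Step 6 — Convert to polar: |I| = 0.1262 A, ∠I = 46.2°.

I = 0.1262∠46.2° A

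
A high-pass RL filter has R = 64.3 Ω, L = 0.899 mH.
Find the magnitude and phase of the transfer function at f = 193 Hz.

Step 1 — Angular frequency: ω = 2π·193 = 1213 rad/s.
Step 2 — Transfer function: H(jω) = jωL/(R + jωL).
Step 3 — Numerator jωL = j·1.09; denominator R + jωL = 64.3 + j1.09.
Step 4 — H = 0.0002874 + j0.01695.
Step 5 — Magnitude: |H| = 0.01695 (-35.4 dB); phase: φ = 89.0°.

|H| = 0.01695 (-35.4 dB), φ = 89.0°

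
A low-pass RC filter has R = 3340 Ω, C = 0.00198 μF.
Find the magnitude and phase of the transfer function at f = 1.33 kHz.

Step 1 — Angular frequency: ω = 2π·1330 = 8357 rad/s.
Step 2 — Transfer function: H(jω) = 1/(1 + jωRC).
Step 3 — Denominator: 1 + jωRC = 1 + j·8357·3340·1.98e-09 = 1 + j0.05526.
Step 4 — H = 0.997 - j0.0551.
Step 5 — Magnitude: |H| = 0.9985 (-0.0 dB); phase: φ = -3.2°.

|H| = 0.9985 (-0.0 dB), φ = -3.2°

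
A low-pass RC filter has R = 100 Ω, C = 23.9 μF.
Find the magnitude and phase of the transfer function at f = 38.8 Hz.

Step 1 — Angular frequency: ω = 2π·38.8 = 243.8 rad/s.
Step 2 — Transfer function: H(jω) = 1/(1 + jωRC).
Step 3 — Denominator: 1 + jωRC = 1 + j·243.8·100·2.39e-05 = 1 + j0.5827.
Step 4 — H = 0.7466 - j0.435.
Step 5 — Magnitude: |H| = 0.864 (-1.3 dB); phase: φ = -30.2°.

|H| = 0.864 (-1.3 dB), φ = -30.2°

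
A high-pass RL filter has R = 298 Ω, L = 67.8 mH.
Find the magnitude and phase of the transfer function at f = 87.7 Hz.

Step 1 — Angular frequency: ω = 2π·87.7 = 551 rad/s.
Step 2 — Transfer function: H(jω) = jωL/(R + jωL).
Step 3 — Numerator jωL = j·37.36; denominator R + jωL = 298 + j37.36.
Step 4 — H = 0.01547 + j0.1234.
Step 5 — Magnitude: |H| = 0.1244 (-18.1 dB); phase: φ = 82.9°.

|H| = 0.1244 (-18.1 dB), φ = 82.9°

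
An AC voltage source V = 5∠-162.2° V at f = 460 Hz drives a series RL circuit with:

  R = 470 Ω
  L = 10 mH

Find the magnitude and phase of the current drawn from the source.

Step 1 — Angular frequency: ω = 2π·f = 2π·460 = 2890 rad/s.
Step 2 — Component impedances:
  R: Z = R = 470 Ω
  L: Z = jωL = j·2890·0.01 = 0 + j28.9 Ω
Step 3 — Series combination: Z_total = R + L = 470 + j28.9 Ω = 470.9∠3.5° Ω.
Step 4 — Source phasor: V = 5∠-162.2° V = -4.761 - j1.528 V.
Step 5 — Ohm's law: I = V / Z_total = (-4.761 - j1.528) / (470 + j28.9) = -0.01029 - j0.002619 A.
Step 6 — Convert to polar: |I| = 0.01062 A, ∠I = -165.7°.

I = 0.01062∠-165.7° A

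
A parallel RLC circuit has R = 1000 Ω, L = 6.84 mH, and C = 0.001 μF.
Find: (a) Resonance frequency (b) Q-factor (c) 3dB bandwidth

Step 1 — Resonance: ω₀ = 1/√(LC) = 1/√(0.00684·1e-09) = 3.824e+05 rad/s.
Step 2 — f₀ = ω₀/(2π) = 6.085e+04 Hz.
Step 3 — Parallel Q: Q = R/(ω₀L) = 1000/(3.824e+05·0.00684) = 0.3824.
Step 4 — Bandwidth: Δω = ω₀/Q = 1e+06 rad/s; BW = Δω/(2π) = 1.592e+05 Hz.

(a) f₀ = 6.085e+04 Hz  (b) Q = 0.3824  (c) BW = 1.592e+05 Hz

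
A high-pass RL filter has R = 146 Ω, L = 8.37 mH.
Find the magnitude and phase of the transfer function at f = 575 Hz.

Step 1 — Angular frequency: ω = 2π·575 = 3613 rad/s.
Step 2 — Transfer function: H(jω) = jωL/(R + jωL).
Step 3 — Numerator jωL = j·30.24; denominator R + jωL = 146 + j30.24.
Step 4 — H = 0.04113 + j0.1986.
Step 5 — Magnitude: |H| = 0.2028 (-13.9 dB); phase: φ = 78.3°.

|H| = 0.2028 (-13.9 dB), φ = 78.3°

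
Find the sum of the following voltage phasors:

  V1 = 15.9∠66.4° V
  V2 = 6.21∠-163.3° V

Step 1 — Convert each phasor to rectangular form:
  V1 = 15.9·(cos(66.4°) + j·sin(66.4°)) = 6.366 + j14.57 V
  V2 = 6.21·(cos(-163.3°) + j·sin(-163.3°)) = -5.948 - j1.785 V
Step 2 — Sum components: V_total = 0.4175 + j12.79 V.
Step 3 — Convert to polar: |V_total| = 12.79 V, ∠V_total = 88.1°.

V_total = 12.79∠88.1° V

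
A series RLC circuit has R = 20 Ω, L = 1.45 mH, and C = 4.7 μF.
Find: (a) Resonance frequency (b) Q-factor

Step 1 — Resonance condition Im(Z)=0 gives ω₀ = 1/√(LC).
Step 2 — ω₀ = 1/√(0.00145·4.7e-06) = 1.211e+04 rad/s.
Step 3 — f₀ = ω₀/(2π) = 1928 Hz.
Step 4 — Series Q: Q = ω₀L/R = 1.211e+04·0.00145/20 = 0.8782.

(a) f₀ = 1928 Hz  (b) Q = 0.8782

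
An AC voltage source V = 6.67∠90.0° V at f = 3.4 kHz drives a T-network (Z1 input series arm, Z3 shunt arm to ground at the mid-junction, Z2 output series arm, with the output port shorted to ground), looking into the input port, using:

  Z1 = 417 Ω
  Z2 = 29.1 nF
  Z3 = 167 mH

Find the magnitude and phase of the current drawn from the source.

Step 1 — Angular frequency: ω = 2π·f = 2π·3400 = 2.136e+04 rad/s.
Step 2 — Component impedances:
  Z1: Z = R = 417 Ω
  Z2: Z = 1/(jωC) = -j/(ω·C) = 0 - j1609 Ω
  Z3: Z = jωL = j·2.136e+04·0.167 = 0 + j3568 Ω
Step 3 — With the output port shorted to ground, the output series arm Z2 runs from the junction to ground; the shunt arm Z3 also runs from the junction to ground. They appear in parallel: Z3 || Z2 = 0 - j2929 Ω.
Step 4 — Series with input arm Z1: Z_in = Z1 + (Z3 || Z2) = 417 - j2929 Ω = 2959∠-81.9° Ω.
Step 5 — Source phasor: V = 6.67∠90.0° V = 0 + j6.67 V.
Step 6 — Ohm's law: I = V / Z_total = (0 + j6.67) / (417 - j2929) = -0.002232 + j0.0003177 A.
Step 7 — Convert to polar: |I| = 0.002254 A, ∠I = 171.9°.

I = 0.002254∠171.9° A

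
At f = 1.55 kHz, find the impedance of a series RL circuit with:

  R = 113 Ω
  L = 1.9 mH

Step 1 — Angular frequency: ω = 2π·f = 2π·1550 = 9739 rad/s.
Step 2 — Component impedances:
  R: Z = R = 113 Ω
  L: Z = jωL = j·9739·0.0019 = 0 + j18.5 Ω
Step 3 — Series combination: Z_total = R + L = 113 + j18.5 Ω = 114.5∠9.3° Ω.

Z = 113 + j18.5 Ω = 114.5∠9.3° Ω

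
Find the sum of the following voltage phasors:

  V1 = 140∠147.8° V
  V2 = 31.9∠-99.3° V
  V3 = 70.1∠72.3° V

Step 1 — Convert each phasor to rectangular form:
  V1 = 140·(cos(147.8°) + j·sin(147.8°)) = -118.5 + j74.6 V
  V2 = 31.9·(cos(-99.3°) + j·sin(-99.3°)) = -5.155 - j31.48 V
  V3 = 70.1·(cos(72.3°) + j·sin(72.3°)) = 21.31 + j66.78 V
Step 2 — Sum components: V_total = -102.3 + j109.9 V.
Step 3 — Convert to polar: |V_total| = 150.2 V, ∠V_total = 133.0°.

V_total = 150.2∠133.0° V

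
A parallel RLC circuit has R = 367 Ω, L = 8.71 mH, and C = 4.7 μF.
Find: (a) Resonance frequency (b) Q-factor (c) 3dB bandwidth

Step 1 — Resonance: ω₀ = 1/√(LC) = 1/√(0.00871·4.7e-06) = 4942 rad/s.
Step 2 — f₀ = ω₀/(2π) = 786.6 Hz.
Step 3 — Parallel Q: Q = R/(ω₀L) = 367/(4942·0.00871) = 8.525.
Step 4 — Bandwidth: Δω = ω₀/Q = 579.7 rad/s; BW = Δω/(2π) = 92.27 Hz.

(a) f₀ = 786.6 Hz  (b) Q = 8.525  (c) BW = 92.27 Hz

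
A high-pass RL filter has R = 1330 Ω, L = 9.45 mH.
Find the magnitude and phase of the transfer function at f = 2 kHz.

Step 1 — Angular frequency: ω = 2π·2000 = 1.257e+04 rad/s.
Step 2 — Transfer function: H(jω) = jωL/(R + jωL).
Step 3 — Numerator jωL = j·118.8; denominator R + jωL = 1330 + j118.8.
Step 4 — H = 0.007909 + j0.08858.
Step 5 — Magnitude: |H| = 0.08893 (-21.0 dB); phase: φ = 84.9°.

|H| = 0.08893 (-21.0 dB), φ = 84.9°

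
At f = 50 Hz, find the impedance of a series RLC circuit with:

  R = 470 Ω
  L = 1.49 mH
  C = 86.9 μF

Step 1 — Angular frequency: ω = 2π·f = 2π·50 = 314.2 rad/s.
Step 2 — Component impedances:
  R: Z = R = 470 Ω
  L: Z = jωL = j·314.2·0.00149 = 0 + j0.4681 Ω
  C: Z = 1/(jωC) = -j/(ω·C) = 0 - j36.63 Ω
Step 3 — Series combination: Z_total = R + L + C = 470 - j36.16 Ω = 471.4∠-4.4° Ω.

Z = 470 - j36.16 Ω = 471.4∠-4.4° Ω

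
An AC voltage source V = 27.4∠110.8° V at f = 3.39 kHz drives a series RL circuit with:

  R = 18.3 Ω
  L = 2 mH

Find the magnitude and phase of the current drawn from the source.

Step 1 — Angular frequency: ω = 2π·f = 2π·3390 = 2.13e+04 rad/s.
Step 2 — Component impedances:
  R: Z = R = 18.3 Ω
  L: Z = jωL = j·2.13e+04·0.002 = 0 + j42.6 Ω
Step 3 — Series combination: Z_total = R + L = 18.3 + j42.6 Ω = 46.36∠66.8° Ω.
Step 4 — Source phasor: V = 27.4∠110.8° V = -9.73 + j25.61 V.
Step 5 — Ohm's law: I = V / Z_total = (-9.73 + j25.61) / (18.3 + j42.6) = 0.4248 + j0.4109 A.
Step 6 — Convert to polar: |I| = 0.591 A, ∠I = 44.0°.

I = 0.591∠44.0° A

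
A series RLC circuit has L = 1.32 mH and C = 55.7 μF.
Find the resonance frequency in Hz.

Step 1 — Resonance condition Im(Z)=0 gives ω₀ = 1/√(LC).
Step 2 — ω₀ = 1/√(0.00132·5.57e-05) = 3688 rad/s.
Step 3 — f₀ = ω₀/(2π) = 587 Hz.

f₀ = 587 Hz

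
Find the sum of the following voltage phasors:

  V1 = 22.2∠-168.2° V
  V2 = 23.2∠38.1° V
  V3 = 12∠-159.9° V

Step 1 — Convert each phasor to rectangular form:
  V1 = 22.2·(cos(-168.2°) + j·sin(-168.2°)) = -21.73 - j4.54 V
  V2 = 23.2·(cos(38.1°) + j·sin(38.1°)) = 18.26 + j14.32 V
  V3 = 12·(cos(-159.9°) + j·sin(-159.9°)) = -11.27 - j4.124 V
Step 2 — Sum components: V_total = -14.74 + j5.652 V.
Step 3 — Convert to polar: |V_total| = 15.79 V, ∠V_total = 159.0°.

V_total = 15.79∠159.0° V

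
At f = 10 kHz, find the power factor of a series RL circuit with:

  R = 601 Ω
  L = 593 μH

Step 1 — Angular frequency: ω = 2π·f = 2π·1e+04 = 6.283e+04 rad/s.
Step 2 — Component impedances:
  R: Z = R = 601 Ω
  L: Z = jωL = j·6.283e+04·0.000593 = 0 + j37.26 Ω
Step 3 — Series combination: Z_total = R + L = 601 + j37.26 Ω = 602.2∠3.5° Ω.
Step 4 — Power factor: PF = cos(φ) = Re(Z)/|Z| = 601/602.15 = 0.9981.
Step 5 — Type: Im(Z) = 37.26 ⇒ lagging (phase φ = 3.5°).

PF = 0.9981 (lagging, φ = 3.5°)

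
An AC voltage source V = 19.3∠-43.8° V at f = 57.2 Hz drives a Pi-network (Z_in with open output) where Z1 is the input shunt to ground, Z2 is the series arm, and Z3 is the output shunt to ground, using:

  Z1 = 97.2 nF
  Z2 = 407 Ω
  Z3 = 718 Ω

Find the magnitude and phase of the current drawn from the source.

Step 1 — Angular frequency: ω = 2π·f = 2π·57.2 = 359.4 rad/s.
Step 2 — Component impedances:
  Z1: Z = 1/(jωC) = -j/(ω·C) = 0 - j2.863e+04 Ω
  Z2: Z = R = 407 Ω
  Z3: Z = R = 718 Ω
Step 3 — With open output, the series arm Z2 and the output shunt Z3 appear in series to ground: Z2 + Z3 = 1125 Ω.
Step 4 — Parallel with input shunt Z1: Z_in = Z1 || (Z2 + Z3) = 1123 - j44.14 Ω = 1124∠-2.3° Ω.
Step 5 — Source phasor: V = 19.3∠-43.8° V = 13.93 - j13.36 V.
Step 6 — Ohm's law: I = V / Z_total = (13.93 - j13.36) / (1123 - j44.14) = 0.01285 - j0.01139 A.
Step 7 — Convert to polar: |I| = 0.01717 A, ∠I = -41.5°.

I = 0.01717∠-41.5° A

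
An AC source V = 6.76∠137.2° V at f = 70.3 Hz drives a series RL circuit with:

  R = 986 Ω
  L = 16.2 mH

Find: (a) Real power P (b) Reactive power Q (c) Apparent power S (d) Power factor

Step 1 — Angular frequency: ω = 2π·f = 2π·70.3 = 441.7 rad/s.
Step 2 — Component impedances:
  R: Z = R = 986 Ω
  L: Z = jωL = j·441.7·0.0162 = 0 + j7.156 Ω
Step 3 — Series combination: Z_total = R + L = 986 + j7.156 Ω = 986∠0.4° Ω.
Step 4 — Source phasor: V = 6.76∠137.2° V = -4.96 + j4.593 V.
Step 5 — Current: I = V / Z = -0.004996 + j0.004694 A = 0.006856∠136.8° A.
Step 6 — Complex power: S = V·I* = 0.04634 + j0.0003363 VA.
Step 7 — Real power: P = Re(S) = 0.04634 W.
Step 8 — Reactive power: Q = Im(S) = 0.0003363 VAR.
Step 9 — Apparent power: |S| = 0.04635 VA.
Step 10 — Power factor: PF = P/|S| = 1 (lagging).

(a) P = 0.04634 W  (b) Q = 0.0003363 VAR  (c) S = 0.04635 VA  (d) PF = 1 (lagging)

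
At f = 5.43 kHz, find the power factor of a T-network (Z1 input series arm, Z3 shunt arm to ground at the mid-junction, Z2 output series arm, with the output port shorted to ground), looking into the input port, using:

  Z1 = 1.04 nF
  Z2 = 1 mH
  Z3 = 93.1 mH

Step 1 — Angular frequency: ω = 2π·f = 2π·5430 = 3.412e+04 rad/s.
Step 2 — Component impedances:
  Z1: Z = 1/(jωC) = -j/(ω·C) = 0 - j2.818e+04 Ω
  Z2: Z = jωL = j·3.412e+04·0.001 = 0 + j34.12 Ω
  Z3: Z = jωL = j·3.412e+04·0.0931 = 0 + j3176 Ω
Step 3 — With the output port shorted to ground, the output series arm Z2 runs from the junction to ground; the shunt arm Z3 also runs from the junction to ground. They appear in parallel: Z3 || Z2 = 0 + j33.76 Ω.
Step 4 — Series with input arm Z1: Z_in = Z1 + (Z3 || Z2) = 0 - j2.815e+04 Ω = 2.815e+04∠-90.0° Ω.
Step 5 — Power factor: PF = cos(φ) = Re(Z)/|Z| = 0/2.815e+04 = 0.
Step 6 — Type: Im(Z) = -2.815e+04 ⇒ leading (phase φ = -90.0°).

PF = 0 (leading, φ = -90.0°)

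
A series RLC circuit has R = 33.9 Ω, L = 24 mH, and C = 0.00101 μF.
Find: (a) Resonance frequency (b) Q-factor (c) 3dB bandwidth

Step 1 — Resonance condition Im(Z)=0 gives ω₀ = 1/√(LC).
Step 2 — ω₀ = 1/√(0.024·1.01e-09) = 2.031e+05 rad/s.
Step 3 — f₀ = ω₀/(2π) = 3.233e+04 Hz.
Step 4 — Series Q: Q = ω₀L/R = 2.031e+05·0.024/33.9 = 143.8.
Step 5 — 3dB bandwidth: Δω = ω₀/Q = 1412 rad/s; BW = Δω/(2π) = 224.8 Hz.

(a) f₀ = 3.233e+04 Hz  (b) Q = 143.8  (c) BW = 224.8 Hz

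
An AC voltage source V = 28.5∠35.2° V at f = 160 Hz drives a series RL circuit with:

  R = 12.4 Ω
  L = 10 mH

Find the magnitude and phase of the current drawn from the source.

Step 1 — Angular frequency: ω = 2π·f = 2π·160 = 1005 rad/s.
Step 2 — Component impedances:
  R: Z = R = 12.4 Ω
  L: Z = jωL = j·1005·0.01 = 0 + j10.05 Ω
Step 3 — Series combination: Z_total = R + L = 12.4 + j10.05 Ω = 15.96∠39.0° Ω.
Step 4 — Source phasor: V = 28.5∠35.2° V = 23.29 + j16.43 V.
Step 5 — Ohm's law: I = V / Z_total = (23.29 + j16.43) / (12.4 + j10.05) = 1.781 - j0.1193 A.
Step 6 — Convert to polar: |I| = 1.785 A, ∠I = -3.8°.

I = 1.785∠-3.8° A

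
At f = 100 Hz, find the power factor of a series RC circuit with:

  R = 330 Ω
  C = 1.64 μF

Step 1 — Angular frequency: ω = 2π·f = 2π·100 = 628.3 rad/s.
Step 2 — Component impedances:
  R: Z = R = 330 Ω
  C: Z = 1/(jωC) = -j/(ω·C) = 0 - j970.5 Ω
Step 3 — Series combination: Z_total = R + C = 330 - j970.5 Ω = 1025∠-71.2° Ω.
Step 4 — Power factor: PF = cos(φ) = Re(Z)/|Z| = 330/1025.03 = 0.3219.
Step 5 — Type: Im(Z) = -970.5 ⇒ leading (phase φ = -71.2°).

PF = 0.3219 (leading, φ = -71.2°)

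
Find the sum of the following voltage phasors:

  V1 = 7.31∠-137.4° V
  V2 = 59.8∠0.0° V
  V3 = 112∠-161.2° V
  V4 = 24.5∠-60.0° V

Step 1 — Convert each phasor to rectangular form:
  V1 = 7.31·(cos(-137.4°) + j·sin(-137.4°)) = -5.381 - j4.948 V
  V2 = 59.8·(cos(0.0°) + j·sin(0.0°)) = 59.8 V
  V3 = 112·(cos(-161.2°) + j·sin(-161.2°)) = -106 - j36.09 V
  V4 = 24.5·(cos(-60.0°) + j·sin(-60.0°)) = 12.25 - j21.22 V
Step 2 — Sum components: V_total = -39.36 - j62.26 V.
Step 3 — Convert to polar: |V_total| = 73.66 V, ∠V_total = -122.3°.

V_total = 73.66∠-122.3° V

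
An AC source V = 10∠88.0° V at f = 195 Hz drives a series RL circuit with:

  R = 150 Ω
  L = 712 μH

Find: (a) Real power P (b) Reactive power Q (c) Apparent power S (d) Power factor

Step 1 — Angular frequency: ω = 2π·f = 2π·195 = 1225 rad/s.
Step 2 — Component impedances:
  R: Z = R = 150 Ω
  L: Z = jωL = j·1225·0.000712 = 0 + j0.8724 Ω
Step 3 — Series combination: Z_total = R + L = 150 + j0.8724 Ω = 150∠0.3° Ω.
Step 4 — Source phasor: V = 10∠88.0° V = 0.349 + j9.994 V.
Step 5 — Current: I = V / Z = 0.002714 + j0.06661 A = 0.06667∠87.7° A.
Step 6 — Complex power: S = V·I* = 0.6666 + j0.003877 VA.
Step 7 — Real power: P = Re(S) = 0.6666 W.
Step 8 — Reactive power: Q = Im(S) = 0.003877 VAR.
Step 9 — Apparent power: |S| = 0.6667 VA.
Step 10 — Power factor: PF = P/|S| = 1 (lagging).

(a) P = 0.6666 W  (b) Q = 0.003877 VAR  (c) S = 0.6667 VA  (d) PF = 1 (lagging)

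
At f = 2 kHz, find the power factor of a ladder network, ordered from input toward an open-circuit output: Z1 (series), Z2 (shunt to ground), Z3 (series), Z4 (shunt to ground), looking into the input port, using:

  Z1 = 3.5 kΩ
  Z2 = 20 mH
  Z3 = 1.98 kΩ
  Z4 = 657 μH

Step 1 — Angular frequency: ω = 2π·f = 2π·2000 = 1.257e+04 rad/s.
Step 2 — Component impedances:
  Z1: Z = R = 3500 Ω
  Z2: Z = jωL = j·1.257e+04·0.02 = 0 + j251.3 Ω
  Z3: Z = R = 1980 Ω
  Z4: Z = jωL = j·1.257e+04·0.000657 = 0 + j8.256 Ω
Step 3 — Ladder network (open output): work backward from the far end, alternating series and parallel combinations. Z_in = 3531 + j247.2 Ω = 3540∠4.0° Ω.
Step 4 — Power factor: PF = cos(φ) = Re(Z)/|Z| = 3531.4/3540 = 0.9976.
Step 5 — Type: Im(Z) = 247.2 ⇒ lagging (phase φ = 4.0°).

PF = 0.9976 (lagging, φ = 4.0°)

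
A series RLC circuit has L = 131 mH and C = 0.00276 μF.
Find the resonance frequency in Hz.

Step 1 — Resonance condition Im(Z)=0 gives ω₀ = 1/√(LC).
Step 2 — ω₀ = 1/√(0.131·2.76e-09) = 5.259e+04 rad/s.
Step 3 — f₀ = ω₀/(2π) = 8370 Hz.

f₀ = 8370 Hz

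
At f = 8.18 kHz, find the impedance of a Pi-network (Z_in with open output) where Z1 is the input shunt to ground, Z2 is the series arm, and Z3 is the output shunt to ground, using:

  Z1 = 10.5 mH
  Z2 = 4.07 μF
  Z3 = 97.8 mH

Step 1 — Angular frequency: ω = 2π·f = 2π·8180 = 5.14e+04 rad/s.
Step 2 — Component impedances:
  Z1: Z = jωL = j·5.14e+04·0.0105 = 0 + j539.7 Ω
  Z2: Z = 1/(jωC) = -j/(ω·C) = 0 - j4.78 Ω
  Z3: Z = jωL = j·5.14e+04·0.0978 = 0 + j5027 Ω
Step 3 — With open output, the series arm Z2 and the output shunt Z3 appear in series to ground: Z2 + Z3 = 0 + j5022 Ω.
Step 4 — Parallel with input shunt Z1: Z_in = Z1 || (Z2 + Z3) = 0 + j487.3 Ω = 487.3∠90.0° Ω.

Z = 0 + j487.3 Ω = 487.3∠90.0° Ω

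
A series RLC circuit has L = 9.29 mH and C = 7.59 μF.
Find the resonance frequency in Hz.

Step 1 — Resonance condition Im(Z)=0 gives ω₀ = 1/√(LC).
Step 2 — ω₀ = 1/√(0.00929·7.59e-06) = 3766 rad/s.
Step 3 — f₀ = ω₀/(2π) = 599.4 Hz.

f₀ = 599.4 Hz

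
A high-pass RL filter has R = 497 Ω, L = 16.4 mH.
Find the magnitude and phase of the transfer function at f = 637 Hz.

Step 1 — Angular frequency: ω = 2π·637 = 4002 rad/s.
Step 2 — Transfer function: H(jω) = jωL/(R + jωL).
Step 3 — Numerator jωL = j·65.64; denominator R + jωL = 497 + j65.64.
Step 4 — H = 0.01714 + j0.1298.
Step 5 — Magnitude: |H| = 0.1309 (-17.7 dB); phase: φ = 82.5°.

|H| = 0.1309 (-17.7 dB), φ = 82.5°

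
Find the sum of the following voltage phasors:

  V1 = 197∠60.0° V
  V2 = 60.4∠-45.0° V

Step 1 — Convert each phasor to rectangular form:
  V1 = 197·(cos(60.0°) + j·sin(60.0°)) = 98.5 + j170.6 V
  V2 = 60.4·(cos(-45.0°) + j·sin(-45.0°)) = 42.71 - j42.71 V
Step 2 — Sum components: V_total = 141.2 + j127.9 V.
Step 3 — Convert to polar: |V_total| = 190.5 V, ∠V_total = 42.2°.

V_total = 190.5∠42.2° V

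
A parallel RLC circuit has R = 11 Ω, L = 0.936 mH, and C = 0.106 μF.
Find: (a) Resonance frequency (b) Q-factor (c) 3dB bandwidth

Step 1 — Resonance: ω₀ = 1/√(LC) = 1/√(0.000936·1.06e-07) = 1.004e+05 rad/s.
Step 2 — f₀ = ω₀/(2π) = 1.598e+04 Hz.
Step 3 — Parallel Q: Q = R/(ω₀L) = 11/(1.004e+05·0.000936) = 0.1171.
Step 4 — Bandwidth: Δω = ω₀/Q = 8.576e+05 rad/s; BW = Δω/(2π) = 1.365e+05 Hz.

(a) f₀ = 1.598e+04 Hz  (b) Q = 0.1171  (c) BW = 1.365e+05 Hz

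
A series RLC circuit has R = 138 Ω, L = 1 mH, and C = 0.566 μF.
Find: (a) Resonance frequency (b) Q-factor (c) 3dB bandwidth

Step 1 — Resonance condition Im(Z)=0 gives ω₀ = 1/√(LC).
Step 2 — ω₀ = 1/√(0.001·5.66e-07) = 4.203e+04 rad/s.
Step 3 — f₀ = ω₀/(2π) = 6690 Hz.
Step 4 — Series Q: Q = ω₀L/R = 4.203e+04·0.001/138 = 0.3046.
Step 5 — 3dB bandwidth: Δω = ω₀/Q = 1.38e+05 rad/s; BW = Δω/(2π) = 2.196e+04 Hz.

(a) f₀ = 6690 Hz  (b) Q = 0.3046  (c) BW = 2.196e+04 Hz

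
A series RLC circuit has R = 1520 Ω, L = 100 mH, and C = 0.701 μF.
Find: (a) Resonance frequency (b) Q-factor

Step 1 — Resonance condition Im(Z)=0 gives ω₀ = 1/√(LC).
Step 2 — ω₀ = 1/√(0.1·7.01e-07) = 3777 rad/s.
Step 3 — f₀ = ω₀/(2π) = 601.1 Hz.
Step 4 — Series Q: Q = ω₀L/R = 3777·0.1/1520 = 0.2485.

(a) f₀ = 601.1 Hz  (b) Q = 0.2485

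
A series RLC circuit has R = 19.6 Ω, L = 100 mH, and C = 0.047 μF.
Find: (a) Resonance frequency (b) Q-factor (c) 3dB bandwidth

Step 1 — Resonance: ω₀ = 1/√(LC) = 1/√(0.1·4.7e-08) = 1.459e+04 rad/s.
Step 2 — f₀ = ω₀/(2π) = 2322 Hz.
Step 3 — Series Q: Q = ω₀L/R = 1.459e+04·0.1/19.6 = 74.42.
Step 4 — Bandwidth: Δω = ω₀/Q = 196 rad/s; BW = Δω/(2π) = 31.19 Hz.

(a) f₀ = 2322 Hz  (b) Q = 74.42  (c) BW = 31.19 Hz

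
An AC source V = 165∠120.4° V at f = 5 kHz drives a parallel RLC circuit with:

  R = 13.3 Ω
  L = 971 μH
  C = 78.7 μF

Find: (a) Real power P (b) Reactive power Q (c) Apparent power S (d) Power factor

Step 1 — Angular frequency: ω = 2π·f = 2π·5000 = 3.142e+04 rad/s.
Step 2 — Component impedances:
  R: Z = R = 13.3 Ω
  L: Z = jωL = j·3.142e+04·0.000971 = 0 + j30.5 Ω
  C: Z = 1/(jωC) = -j/(ω·C) = 0 - j0.4045 Ω
Step 3 — Parallel combination: 1/Z_total = 1/R + 1/L + 1/C; Z_total = 0.01262 - j0.4095 Ω = 0.4097∠-88.2° Ω.
Step 4 — Source phasor: V = 165∠120.4° V = -83.5 + j142.3 V.
Step 5 — Current: I = V / Z = -353.5 - j193 A = 402.7∠-151.4° A.
Step 6 — Complex power: S = V·I* = 2047 - j6.642e+04 VA.
Step 7 — Real power: P = Re(S) = 2047 W.
Step 8 — Reactive power: Q = Im(S) = -6.642e+04 VAR.
Step 9 — Apparent power: |S| = 6.645e+04 VA.
Step 10 — Power factor: PF = P/|S| = 0.0308 (leading).

(a) P = 2047 W  (b) Q = -6.642e+04 VAR  (c) S = 6.645e+04 VA  (d) PF = 0.0308 (leading)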